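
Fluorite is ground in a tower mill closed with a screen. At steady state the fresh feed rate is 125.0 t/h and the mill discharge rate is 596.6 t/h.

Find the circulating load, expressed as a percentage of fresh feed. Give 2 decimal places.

CL = 377.28 %

Steady state: M = F + R.
R = M − F = 596.6 − 125.0 = 471.6 t/h
CL = 100·R/F = 100·471.6/125.0 = 377.28 %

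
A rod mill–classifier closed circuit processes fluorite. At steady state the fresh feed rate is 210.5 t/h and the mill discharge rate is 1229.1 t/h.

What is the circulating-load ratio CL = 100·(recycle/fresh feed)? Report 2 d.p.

Mill node: discharge = fresh + recycle.
R = M − F = 1229.1 − 210.5 = 1018.6 t/h
CL = 100·R/F = 100·1018.6/210.5 = 483.90 %

CL = 483.90 %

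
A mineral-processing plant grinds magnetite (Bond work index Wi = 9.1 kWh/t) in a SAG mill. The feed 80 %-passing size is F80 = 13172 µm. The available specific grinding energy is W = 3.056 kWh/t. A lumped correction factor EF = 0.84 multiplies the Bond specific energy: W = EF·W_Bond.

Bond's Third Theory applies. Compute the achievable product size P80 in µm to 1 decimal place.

P80 = 421.8 µm

W = 10·Wi·(P80^(-½) − F80^(-½))
W_Bond = W / EF = 3.056 / 0.84 = 3.6381 kWh/t
⇒ 1/√P80 = W_Bond/(10 Wi) + 1/√F80
  = 3.6381/(10·9.1) + 1/√13172 = 0.039979 + 0.008713 = 0.048692
P80 = (1/0.048692)² = 20.5372² = 421.78 µm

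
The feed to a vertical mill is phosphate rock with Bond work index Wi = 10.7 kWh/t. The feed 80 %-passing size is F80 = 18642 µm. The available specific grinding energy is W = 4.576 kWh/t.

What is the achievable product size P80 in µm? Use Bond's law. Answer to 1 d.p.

W = 10·Wi·[P80^(−½) − F80^(−½)]
P80^(−½) = W/(10 Wi) + F80^(−½)
  = 4.5760/(10·10.7) + 1/√18642 = 0.042766 + 0.007324 = 0.050090
P80 = (1/0.050090)² = 19.9639² = 398.56 µm

P80 = 398.6 µm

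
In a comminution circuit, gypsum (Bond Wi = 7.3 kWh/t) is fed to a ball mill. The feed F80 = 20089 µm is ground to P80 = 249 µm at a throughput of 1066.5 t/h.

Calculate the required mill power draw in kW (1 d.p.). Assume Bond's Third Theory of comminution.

P = 4384.5 kW

W = 10·Wi·(P80^(-½) − F80^(-½))
W = 10·7.3·(1/√249 − 1/√20089) = 10·7.3·(0.056317) = 4.1111 kWh/t
Mill draw = 4.1111 × 1066.5 = 4384.5 kW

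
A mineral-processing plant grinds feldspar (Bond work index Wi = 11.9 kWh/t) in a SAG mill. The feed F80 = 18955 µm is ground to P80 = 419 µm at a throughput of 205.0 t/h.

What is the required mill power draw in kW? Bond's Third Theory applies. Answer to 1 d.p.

P = 1014.6 kW

W = 10·Wi·[P80^(−½) − F80^(−½)]
W = 10·11.9·(1/√419 − 1/√18955) = 10·11.9·(0.041590) = 4.9492 kWh/t
Mill draw = 4.9492 × 205.0 = 1014.6 kW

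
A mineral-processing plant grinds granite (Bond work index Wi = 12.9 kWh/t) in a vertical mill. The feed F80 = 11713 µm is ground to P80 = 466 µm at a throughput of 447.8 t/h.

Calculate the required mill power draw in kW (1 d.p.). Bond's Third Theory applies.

W = 10·Wi·(P80^(-½) − F80^(-½))
W = 10·12.9·(1/√466 − 1/√11713) = 10·12.9·(0.037084) = 4.7839 kWh/t
Power = W × throughput = 4.7839 kWh/t × 447.8 t/h = 2142.2 kW

P = 2142.2 kW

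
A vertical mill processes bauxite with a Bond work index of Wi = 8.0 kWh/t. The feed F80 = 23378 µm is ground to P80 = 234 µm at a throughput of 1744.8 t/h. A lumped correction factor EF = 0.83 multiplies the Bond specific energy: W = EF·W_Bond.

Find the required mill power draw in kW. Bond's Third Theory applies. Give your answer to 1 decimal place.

P = 6815.9 kW

W = 10 Wi / √P80 − 10 Wi / √F80
W = 10·8.0·(1/√234 − 1/√23378) = 10·8.0·(0.058832) = 4.7065 kWh/t
With EF = 0.83: W = 4.7065·0.83 = 3.9064 kWh/t
P = W·T = 3.9064·1744.8 = 6815.9 kW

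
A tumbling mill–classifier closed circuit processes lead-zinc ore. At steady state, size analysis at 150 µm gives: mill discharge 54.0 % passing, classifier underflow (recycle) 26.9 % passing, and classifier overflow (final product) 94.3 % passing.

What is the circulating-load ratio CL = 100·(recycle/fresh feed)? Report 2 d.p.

Balance %-passing 150 µm (r = R/F):
Fd + Rd = Ru + Fo ⇒ R/F = (o−d)/(d−u)
r = (94.3 − 54.0)/(54.0 − 26.9) = 40.3/27.1 = 1.4871
CL = 100·r = 148.71 %

CL = 148.71 %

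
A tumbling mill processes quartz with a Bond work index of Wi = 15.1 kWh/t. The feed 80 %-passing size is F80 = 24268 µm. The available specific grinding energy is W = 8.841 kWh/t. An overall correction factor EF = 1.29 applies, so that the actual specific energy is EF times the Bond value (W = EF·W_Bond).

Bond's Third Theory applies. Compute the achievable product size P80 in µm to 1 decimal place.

W_Bond = 10·Wi·(1/√P₈₀ − 1/√F₈₀)
W_Bond = W / EF = 8.841 / 1.29 = 6.8535 kWh/t
P80^-0.5 = F80^-0.5 + W_Bond/(10 Wi)
  = 6.8535/(10·15.1) + 1/√24268 = 0.045387 + 0.006419 = 0.051807
P80 = (1/0.051807)² = 19.3026² = 372.59 µm

P80 = 372.6 µm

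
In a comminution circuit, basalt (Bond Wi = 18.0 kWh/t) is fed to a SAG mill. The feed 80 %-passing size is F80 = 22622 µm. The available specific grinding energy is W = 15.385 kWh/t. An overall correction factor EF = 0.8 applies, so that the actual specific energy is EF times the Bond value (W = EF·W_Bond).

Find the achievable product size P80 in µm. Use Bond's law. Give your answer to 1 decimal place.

W = 10·Wi·[P80^(−½) − F80^(−½)]
W_Bond = W / EF = 15.385 / 0.8 = 19.2312 kWh/t
⇒ 1/√P80 = W_Bond/(10 Wi) + 1/√F80
  = 19.2312/(10·18.0) + 1/√22622 = 0.106840 + 0.006649 = 0.113489
P80 = (1/0.113489)² = 8.8114² = 77.64 µm

P80 = 77.6 µm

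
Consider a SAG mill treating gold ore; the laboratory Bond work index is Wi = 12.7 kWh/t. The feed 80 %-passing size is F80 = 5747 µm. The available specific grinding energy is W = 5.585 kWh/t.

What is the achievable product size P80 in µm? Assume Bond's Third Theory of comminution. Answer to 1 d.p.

W = 10 Wi (P80^-0.5 − F80^-0.5)
⇒ 1/√P80 = W/(10 Wi) + 1/√F80
  = 5.5850/(10·12.7) + 1/√5747 = 0.043976 + 0.013191 = 0.057167
P80 = (1/0.057167)² = 17.4925² = 305.99 µm

P80 = 306.0 µm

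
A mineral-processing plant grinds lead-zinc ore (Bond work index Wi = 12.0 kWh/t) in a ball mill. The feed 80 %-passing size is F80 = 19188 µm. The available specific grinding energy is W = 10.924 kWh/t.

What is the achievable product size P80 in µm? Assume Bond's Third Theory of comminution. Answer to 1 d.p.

W = 10 Wi (P80^-0.5 − F80^-0.5)
⇒ 1/√P80 = W/(10·Wi) + 1/√F80
  = 10.9240/(10·12.0) + 1/√19188 = 0.091033 + 0.007219 = 0.098252
P80 = (1/0.098252)² = 10.1779² = 103.59 µm

P80 = 103.6 µm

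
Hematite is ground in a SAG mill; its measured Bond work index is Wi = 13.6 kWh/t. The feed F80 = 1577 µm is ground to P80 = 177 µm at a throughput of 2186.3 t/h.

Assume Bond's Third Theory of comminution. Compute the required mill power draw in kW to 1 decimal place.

W = 10 Wi (P80^-0.5 − F80^-0.5)
W = 10·13.6·(1/√177 − 1/√1577) = 10·13.6·(0.049983) = 6.7977 kWh/t
Power = W × throughput = 6.7977 kWh/t × 2186.3 t/h = 14861.8 kW

P = 14861.8 kW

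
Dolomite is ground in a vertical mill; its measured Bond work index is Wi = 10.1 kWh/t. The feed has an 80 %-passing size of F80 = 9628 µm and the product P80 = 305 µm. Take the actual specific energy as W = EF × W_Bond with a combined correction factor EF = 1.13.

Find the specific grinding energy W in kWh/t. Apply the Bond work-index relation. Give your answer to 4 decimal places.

W = 5.3719 kWh/t

Bond:  W = 10 Wi (1/√P − 1/√F)
1/√305 = 0.057260;  1/√9628 = 0.010191
W = 10·10.1·(0.057260 − 0.010191) = 4.7539 kWh/t
With EF = 1.13: W = 4.7539·1.13 = 5.3719 kWh/t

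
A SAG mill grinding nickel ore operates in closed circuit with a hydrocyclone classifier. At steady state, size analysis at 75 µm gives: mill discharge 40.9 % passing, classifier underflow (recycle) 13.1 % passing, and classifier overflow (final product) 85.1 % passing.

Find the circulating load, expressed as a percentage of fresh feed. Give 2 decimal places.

Classifier node, passing 75 µm:
d + r·d = r·u + o → r(d−u) = o−d
r = (85.1 − 40.9)/(40.9 − 13.1) = 44.2/27.8 = 1.5899
CL = 100·r = 158.99 %

CL = 158.99 %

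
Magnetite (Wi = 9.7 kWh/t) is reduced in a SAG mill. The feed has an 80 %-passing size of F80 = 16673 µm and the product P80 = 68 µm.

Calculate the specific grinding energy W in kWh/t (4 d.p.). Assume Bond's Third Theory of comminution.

W = 11.0118 kWh/t

W = 10 Wi (1/√P80 − 1/√F80)  [Bond]
1/√68 = 0.121268;  1/√16673 = 0.007744
W = 10·9.7·(0.121268 − 0.007744) = 11.0118 kWh/t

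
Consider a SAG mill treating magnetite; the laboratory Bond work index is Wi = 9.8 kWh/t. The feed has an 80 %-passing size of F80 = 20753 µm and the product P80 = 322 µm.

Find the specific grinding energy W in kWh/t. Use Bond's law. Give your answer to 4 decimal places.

W = 4.7810 kWh/t

W = 10·Wi·[P80^(−½) − F80^(−½)]
1/√322 = 0.055728;  1/√20753 = 0.006942
W = 10·9.8·(0.055728 − 0.006942) = 4.7810 kWh/t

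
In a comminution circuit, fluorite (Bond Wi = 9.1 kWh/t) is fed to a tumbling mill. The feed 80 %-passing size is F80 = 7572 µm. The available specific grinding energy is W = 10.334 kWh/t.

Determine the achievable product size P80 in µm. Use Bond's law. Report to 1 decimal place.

P80 = 63.9 µm

W_Bond = 10·Wi·(1/√P₈₀ − 1/√F₈₀)
P80^-0.5 = F80^-0.5 + W/(10 Wi)
  = 10.3340/(10·9.1) + 1/√7572 = 0.113560 + 0.011492 = 0.125052
P80 = (1/0.125052)² = 7.9966² = 63.95 µm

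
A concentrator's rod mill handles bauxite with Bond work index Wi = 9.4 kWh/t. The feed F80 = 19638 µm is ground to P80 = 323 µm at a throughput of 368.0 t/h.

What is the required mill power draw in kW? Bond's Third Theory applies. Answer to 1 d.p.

W = 10 Wi (P80^-0.5 − F80^-0.5)
W = 10·9.4·(1/√323 − 1/√19638) = 10·9.4·(0.048506) = 4.5595 kWh/t
Power = W × throughput = 4.5595 kWh/t × 368.0 t/h = 1677.9 kW

P = 1677.9 kW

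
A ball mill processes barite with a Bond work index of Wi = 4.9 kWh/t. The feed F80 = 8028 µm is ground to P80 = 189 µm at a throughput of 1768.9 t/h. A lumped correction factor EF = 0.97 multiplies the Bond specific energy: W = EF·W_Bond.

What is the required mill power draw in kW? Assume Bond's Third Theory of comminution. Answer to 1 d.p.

W = 10·Wi·[P80^(−½) − F80^(−½)]
W = 10·4.9·(1/√189 − 1/√8028) = 10·4.9·(0.061578) = 3.0173 kWh/t
Apply correction: 3.0173 × 0.97 = 2.9268 kWh/t
Mill draw = 2.9268 × 1768.9 = 5177.3 kW

P = 5177.3 kW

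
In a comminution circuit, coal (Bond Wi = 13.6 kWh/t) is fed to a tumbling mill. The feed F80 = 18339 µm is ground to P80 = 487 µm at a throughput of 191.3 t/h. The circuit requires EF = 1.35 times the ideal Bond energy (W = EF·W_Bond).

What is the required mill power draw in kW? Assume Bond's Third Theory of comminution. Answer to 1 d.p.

P = 1332.2 kW

W = 10 Wi (1/√P80 − 1/√F80)  [Bond]
W = 10·13.6·(1/√487 − 1/√18339) = 10·13.6·(0.037930) = 5.1585 kWh/t
Corrected W = EF·W_Bond = 1.35·5.1585 = 6.9639 kWh/t
P = W·T = 6.9639·191.3 = 1332.2 kW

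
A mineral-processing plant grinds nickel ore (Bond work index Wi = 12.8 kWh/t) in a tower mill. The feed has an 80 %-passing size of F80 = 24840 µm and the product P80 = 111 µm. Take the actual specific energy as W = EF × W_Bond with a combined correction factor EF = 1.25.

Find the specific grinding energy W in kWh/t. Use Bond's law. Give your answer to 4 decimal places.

W = 14.1713 kWh/t

Bond:  W = 10 Wi (1/√P − 1/√F)
1/√111 = 0.094916;  1/√24840 = 0.006345
W = 10·12.8·(0.094916 − 0.006345) = 11.3371 kWh/t
With EF = 1.25: W = 11.3371·1.25 = 14.1713 kWh/t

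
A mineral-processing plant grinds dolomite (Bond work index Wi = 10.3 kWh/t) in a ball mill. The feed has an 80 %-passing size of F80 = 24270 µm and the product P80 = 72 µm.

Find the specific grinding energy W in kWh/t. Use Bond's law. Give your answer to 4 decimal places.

W = 11.4775 kWh/t

W = 10 Wi (P80^-0.5 − F80^-0.5)
1/√72 = 0.117851;  1/√24270 = 0.006419
W = 10·10.3·(0.117851 − 0.006419) = 11.4775 kWh/t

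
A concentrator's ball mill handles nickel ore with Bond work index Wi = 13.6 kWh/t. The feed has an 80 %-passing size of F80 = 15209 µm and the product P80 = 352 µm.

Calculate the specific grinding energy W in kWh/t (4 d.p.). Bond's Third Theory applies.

W_Bond = 10·Wi·(1/√P₈₀ − 1/√F₈₀)
1/√352 = 0.053300;  1/√15209 = 0.008109
W = 10·13.6·(0.053300 − 0.008109) = 6.1460 kWh/t

W = 6.1460 kWh/t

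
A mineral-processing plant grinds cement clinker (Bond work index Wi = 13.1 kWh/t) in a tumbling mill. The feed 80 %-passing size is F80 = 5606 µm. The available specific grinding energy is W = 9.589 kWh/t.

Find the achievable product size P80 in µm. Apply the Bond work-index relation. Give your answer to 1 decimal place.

P80 = 133.5 µm

W_Bond = 10·Wi·(1/√P₈₀ − 1/√F₈₀)
1/√P80 = 1/√F80 + W/(10·Wi)
  = 9.5890/(10·13.1) + 1/√5606 = 0.073198 + 0.013356 = 0.086554
P80 = (1/0.086554)² = 11.5534² = 133.48 µm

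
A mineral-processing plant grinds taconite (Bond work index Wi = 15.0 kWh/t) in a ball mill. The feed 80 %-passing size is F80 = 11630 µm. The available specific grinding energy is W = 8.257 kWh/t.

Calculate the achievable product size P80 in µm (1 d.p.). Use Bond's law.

Bond: W = 10·Wi·(1/√P80 − 1/√F80)
1/√P80 = 1/√F80 + W/(10·Wi)
  = 8.2570/(10·15.0) + 1/√11630 = 0.055047 + 0.009273 = 0.064319
P80 = (1/0.064319)² = 15.5474² = 241.72 µm

P80 = 241.7 µm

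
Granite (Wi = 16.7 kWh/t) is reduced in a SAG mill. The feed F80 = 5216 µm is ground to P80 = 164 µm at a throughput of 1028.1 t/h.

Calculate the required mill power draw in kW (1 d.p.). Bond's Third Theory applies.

W = 10 Wi / √P80 − 10 Wi / √F80
W = 10·16.7·(1/√164 − 1/√5216) = 10·16.7·(0.064241) = 10.7282 kWh/t
Power = W × throughput = 10.7282 kWh/t × 1028.1 t/h = 11029.7 kW

P = 11029.7 kW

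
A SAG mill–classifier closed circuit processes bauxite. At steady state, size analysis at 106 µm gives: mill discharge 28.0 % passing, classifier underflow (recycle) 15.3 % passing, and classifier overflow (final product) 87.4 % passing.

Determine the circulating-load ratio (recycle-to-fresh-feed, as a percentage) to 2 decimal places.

CL = 467.72 %

Let r = R/F. Size balance at 106 µm:
r = (o − d)/(d − u)
r = (87.4 − 28.0)/(28.0 − 15.3) = 59.4/12.7 = 4.6772
CL = 100·r = 467.72 %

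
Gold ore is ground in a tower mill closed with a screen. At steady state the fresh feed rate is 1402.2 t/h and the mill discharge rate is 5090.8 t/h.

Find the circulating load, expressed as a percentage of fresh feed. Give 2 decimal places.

CL = 263.06 %

M = F + R at steady state, so:
R = M − F = 5090.8 − 1402.2 = 3688.6 t/h
CL = 100·R/F = 100·3688.6/1402.2 = 263.06 %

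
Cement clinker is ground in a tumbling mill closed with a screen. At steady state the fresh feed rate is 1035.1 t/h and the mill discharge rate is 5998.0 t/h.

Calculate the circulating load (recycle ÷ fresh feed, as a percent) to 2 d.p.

CL = 479.46 %

Mill node: discharge = fresh + recycle.
R = M − F = 5998.0 − 1035.1 = 4962.9 t/h
CL = 100·R/F = 100·4962.9/1035.1 = 479.46 %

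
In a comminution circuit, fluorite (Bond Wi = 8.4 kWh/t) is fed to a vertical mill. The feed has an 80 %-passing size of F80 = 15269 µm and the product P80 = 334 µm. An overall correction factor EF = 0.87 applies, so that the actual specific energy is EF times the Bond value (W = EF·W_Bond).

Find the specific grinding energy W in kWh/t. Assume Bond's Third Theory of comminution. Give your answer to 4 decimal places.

Bond: W = 10·Wi·(1/√P80 − 1/√F80)
1/√334 = 0.054718;  1/√15269 = 0.008093
W = 10·8.4·(0.054718 − 0.008093) = 3.9165 kWh/t
With EF = 0.87: W = 3.9165·0.87 = 3.4073 kWh/t

W = 3.4073 kWh/t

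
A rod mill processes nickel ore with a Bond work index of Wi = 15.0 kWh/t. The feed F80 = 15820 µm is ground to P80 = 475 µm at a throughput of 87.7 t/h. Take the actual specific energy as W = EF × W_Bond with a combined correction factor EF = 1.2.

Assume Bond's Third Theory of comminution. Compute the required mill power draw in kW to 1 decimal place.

P = 598.8 kW

W = 10 Wi (P80^-0.5 − F80^-0.5)
W = 10·15.0·(1/√475 − 1/√15820) = 10·15.0·(0.037933) = 5.6899 kWh/t
W_actual = 1.2 × 5.6899 = 6.8279 kWh/t
Mill draw = 6.8279 × 87.7 = 598.8 kW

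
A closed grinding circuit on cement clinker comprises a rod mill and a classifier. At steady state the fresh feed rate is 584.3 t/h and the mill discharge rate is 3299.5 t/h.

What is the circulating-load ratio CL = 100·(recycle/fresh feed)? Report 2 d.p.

Steady state: M = F + R.
R = M − F = 3299.5 − 584.3 = 2715.2 t/h
CL = 100·R/F = 100·2715.2/584.3 = 464.69 %

CL = 464.69 %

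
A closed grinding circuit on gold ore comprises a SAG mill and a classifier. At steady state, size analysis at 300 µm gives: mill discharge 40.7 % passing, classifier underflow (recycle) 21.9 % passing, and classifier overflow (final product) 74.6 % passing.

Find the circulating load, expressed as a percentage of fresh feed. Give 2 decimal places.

CL = 180.32 %

Let r = R/F. Size balance at 300 µm:
r = (o − d)/(d − u)
r = (74.6 − 40.7)/(40.7 − 21.9) = 33.9/18.8 = 1.8032
CL = 100·r = 180.32 %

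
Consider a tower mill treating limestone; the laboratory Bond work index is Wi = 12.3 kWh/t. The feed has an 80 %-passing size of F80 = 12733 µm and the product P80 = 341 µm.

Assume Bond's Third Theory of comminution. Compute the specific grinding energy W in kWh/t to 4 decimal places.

W = 10 Wi (1/√P80 − 1/√F80)  [Bond]
1/√341 = 0.054153;  1/√12733 = 0.008862
W = 10·12.3·(0.054153 − 0.008862) = 5.5708 kWh/t

W = 5.5708 kWh/t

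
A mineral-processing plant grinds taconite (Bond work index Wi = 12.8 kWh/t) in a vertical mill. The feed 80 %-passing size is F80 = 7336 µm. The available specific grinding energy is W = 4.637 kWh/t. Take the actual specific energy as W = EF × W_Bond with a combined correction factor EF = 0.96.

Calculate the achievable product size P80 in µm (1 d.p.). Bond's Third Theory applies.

P80 = 409.6 µm

Bond:  W = 10 Wi (1/√P − 1/√F)
W_Bond = W / EF = 4.637 / 0.96 = 4.8302 kWh/t
P80^-0.5 = F80^-0.5 + W_Bond/(10 Wi)
  = 4.8302/(10·12.8) + 1/√7336 = 0.037736 + 0.011675 = 0.049411
P80 = (1/0.049411)² = 20.2383² = 409.59 µm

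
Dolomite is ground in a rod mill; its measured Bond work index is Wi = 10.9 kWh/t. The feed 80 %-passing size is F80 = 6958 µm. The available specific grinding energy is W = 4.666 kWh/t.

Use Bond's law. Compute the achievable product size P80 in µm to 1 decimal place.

P80 = 333.0 µm

W_Bond = 10·Wi·(1/√P₈₀ − 1/√F₈₀)
P80^-0.5 = F80^-0.5 + W/(10 Wi)
  = 4.6660/(10·10.9) + 1/√6958 = 0.042807 + 0.011988 = 0.054796
P80 = (1/0.054796)² = 18.2496² = 333.05 µm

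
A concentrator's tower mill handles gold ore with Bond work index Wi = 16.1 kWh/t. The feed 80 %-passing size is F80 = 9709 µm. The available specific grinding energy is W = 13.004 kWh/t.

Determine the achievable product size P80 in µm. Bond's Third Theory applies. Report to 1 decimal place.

W = 10·Wi·(P80^(-½) − F80^(-½))
P80^-0.5 = F80^-0.5 + W/(10 Wi)
  = 13.0040/(10·16.1) + 1/√9709 = 0.080770 + 0.010149 = 0.090919
P80 = (1/0.090919)² = 10.9988² = 120.97 µm

P80 = 121.0 µm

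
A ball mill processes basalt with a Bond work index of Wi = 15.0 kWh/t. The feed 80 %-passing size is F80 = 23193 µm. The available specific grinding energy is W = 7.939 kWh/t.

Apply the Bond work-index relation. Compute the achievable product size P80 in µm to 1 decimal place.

W = 10·Wi·[P80^(−½) − F80^(−½)]
1/√P80 = 1/√F80 + W/(10·Wi)
  = 7.9390/(10·15.0) + 1/√23193 = 0.052927 + 0.006566 = 0.059493
P80 = (1/0.059493)² = 16.8087² = 282.53 µm

P80 = 282.5 µm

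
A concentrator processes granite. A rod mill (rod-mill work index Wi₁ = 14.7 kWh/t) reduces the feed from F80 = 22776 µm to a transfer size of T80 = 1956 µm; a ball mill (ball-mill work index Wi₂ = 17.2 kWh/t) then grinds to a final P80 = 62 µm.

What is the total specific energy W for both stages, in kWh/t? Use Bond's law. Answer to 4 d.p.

W = 20.3047 kWh/t

Bond:  W = 10 Wi (1/√P − 1/√F)
Stage 1 (22776→1956 µm, Wi₁=14.7): W₁ = 10·14.7·(0.022611 − 0.006626) = 2.3497 kWh/t
Stage 2 (1956→62 µm, Wi₂=17.2): W₂ = 10·17.2·(0.127000 − 0.022611) = 17.9550 kWh/t
W = W₁ + W₂ = 2.3497 + 17.9550 = 20.3047 kWh/t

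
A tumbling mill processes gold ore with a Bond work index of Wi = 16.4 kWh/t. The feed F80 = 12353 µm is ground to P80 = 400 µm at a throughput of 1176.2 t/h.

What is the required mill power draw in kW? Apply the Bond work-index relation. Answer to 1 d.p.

P = 7909.3 kW

Bond:  W = 10 Wi (1/√P − 1/√F)
W = 10·16.4·(1/√400 − 1/√12353) = 10·16.4·(0.041003) = 6.7244 kWh/t
Power = W × throughput = 6.7244 kWh/t × 1176.2 t/h = 7909.3 kW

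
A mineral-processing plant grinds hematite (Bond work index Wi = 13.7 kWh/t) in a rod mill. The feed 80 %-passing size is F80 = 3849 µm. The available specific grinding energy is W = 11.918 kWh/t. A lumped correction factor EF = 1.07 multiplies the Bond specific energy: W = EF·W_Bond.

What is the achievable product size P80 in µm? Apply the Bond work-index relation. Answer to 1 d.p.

Bond:  W = 10 Wi (1/√P − 1/√F)
W_Bond = W / EF = 11.918 / 1.07 = 11.1383 kWh/t
⇒ 1/√P80 = W_Bond/(10·Wi) + 1/√F80
  = 11.1383/(10·13.7) + 1/√3849 = 0.081302 + 0.016119 = 0.097420
P80 = (1/0.097420)² = 10.2648² = 105.37 µm

P80 = 105.4 µm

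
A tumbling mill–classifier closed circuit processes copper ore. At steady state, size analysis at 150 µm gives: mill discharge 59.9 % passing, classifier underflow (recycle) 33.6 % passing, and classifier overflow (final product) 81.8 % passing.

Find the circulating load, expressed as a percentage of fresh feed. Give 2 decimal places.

Balance %-passing 150 µm (r = R/F):
d + r·d = r·u + o → r(d−u) = o−d
r = (81.8 − 59.9)/(59.9 − 33.6) = 21.9/26.3 = 0.8327
CL = 100·r = 83.27 %

CL = 83.27 %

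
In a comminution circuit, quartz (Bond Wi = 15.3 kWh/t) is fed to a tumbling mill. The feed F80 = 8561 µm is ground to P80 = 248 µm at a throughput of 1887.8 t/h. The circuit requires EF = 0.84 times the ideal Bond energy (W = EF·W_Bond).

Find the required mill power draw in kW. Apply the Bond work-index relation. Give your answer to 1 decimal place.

P = 12784.2 kW

W = 10 Wi (P80^-0.5 − F80^-0.5)
W = 10·15.3·(1/√248 − 1/√8561) = 10·15.3·(0.052692) = 8.0619 kWh/t
With EF = 0.84: W = 8.0619·0.84 = 6.7720 kWh/t
P = W·T = 6.7720·1887.8 = 12784.2 kW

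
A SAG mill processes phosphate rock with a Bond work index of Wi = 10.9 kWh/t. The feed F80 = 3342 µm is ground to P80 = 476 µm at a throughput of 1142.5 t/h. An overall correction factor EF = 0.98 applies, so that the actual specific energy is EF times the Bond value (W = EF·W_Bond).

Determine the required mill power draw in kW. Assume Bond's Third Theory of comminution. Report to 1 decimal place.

Bond:  W = 10 Wi (1/√P − 1/√F)
W = 10·10.9·(1/√476 − 1/√3342) = 10·10.9·(0.028537) = 3.1105 kWh/t
With EF = 0.98: W = 3.1105·0.98 = 3.0483 kWh/t
P = W·T = 3.0483·1142.5 = 3482.7 kW

P = 3482.7 kW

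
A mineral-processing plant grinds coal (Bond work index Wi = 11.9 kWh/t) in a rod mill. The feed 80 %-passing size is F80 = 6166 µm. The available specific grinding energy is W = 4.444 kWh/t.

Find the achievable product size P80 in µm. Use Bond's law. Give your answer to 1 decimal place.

W = 10 Wi (1/√P80 − 1/√F80)  [Bond]
⇒ 1/√P80 = W/(10 Wi) + 1/√F80
  = 4.4440/(10·11.9) + 1/√6166 = 0.037345 + 0.012735 = 0.050080
P80 = (1/0.050080)² = 19.9682² = 398.73 µm

P80 = 398.7 µm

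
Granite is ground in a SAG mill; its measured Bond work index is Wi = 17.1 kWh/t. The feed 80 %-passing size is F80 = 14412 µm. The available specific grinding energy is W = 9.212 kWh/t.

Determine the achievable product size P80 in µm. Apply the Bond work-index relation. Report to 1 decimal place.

P80 = 258.5 µm

W = 10·Wi·(P80^(-½) − F80^(-½))
1/√P80 = 1/√F80 + W/(10·Wi)
  = 9.2120/(10·17.1) + 1/√14412 = 0.053871 + 0.008330 = 0.062201
P80 = (1/0.062201)² = 16.0769² = 258.47 µm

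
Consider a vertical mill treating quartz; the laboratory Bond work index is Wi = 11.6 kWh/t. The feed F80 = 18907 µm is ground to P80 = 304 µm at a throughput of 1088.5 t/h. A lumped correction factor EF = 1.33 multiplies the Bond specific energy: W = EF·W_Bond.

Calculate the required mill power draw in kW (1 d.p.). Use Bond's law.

W_Bond = 10·Wi·(1/√P₈₀ − 1/√F₈₀)
W = 10·11.6·(1/√304 − 1/√18907) = 10·11.6·(0.050081) = 5.8094 kWh/t
W_actual = 1.33 × 5.8094 = 7.7266 kWh/t
P = W·T = 7.7266·1088.5 = 8410.4 kW

P = 8410.4 kW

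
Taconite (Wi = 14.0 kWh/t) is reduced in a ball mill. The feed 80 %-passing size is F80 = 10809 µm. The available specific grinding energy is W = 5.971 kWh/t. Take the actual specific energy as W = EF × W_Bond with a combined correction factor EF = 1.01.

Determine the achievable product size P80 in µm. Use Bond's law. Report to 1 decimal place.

P80 = 372.0 µm

W = 10 Wi (P80^-0.5 − F80^-0.5)
W_Bond = W / EF = 5.971 / 1.01 = 5.9119 kWh/t
P80^(−½) = W_Bond/(10 Wi) + F80^(−½)
  = 5.9119/(10·14.0) + 1/√10809 = 0.042228 + 0.009618 = 0.051846
P80 = (1/0.051846)² = 19.2878² = 372.02 µm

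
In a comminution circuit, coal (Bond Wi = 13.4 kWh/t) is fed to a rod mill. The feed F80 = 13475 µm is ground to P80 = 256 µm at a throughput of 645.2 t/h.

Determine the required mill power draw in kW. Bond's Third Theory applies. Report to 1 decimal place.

W_Bond = 10·Wi·(1/√P₈₀ − 1/√F₈₀)
W = 10·13.4·(1/√256 − 1/√13475) = 10·13.4·(0.053885) = 7.2206 kWh/t
Mill draw = 7.2206 × 645.2 = 4658.8 kW

P = 4658.8 kW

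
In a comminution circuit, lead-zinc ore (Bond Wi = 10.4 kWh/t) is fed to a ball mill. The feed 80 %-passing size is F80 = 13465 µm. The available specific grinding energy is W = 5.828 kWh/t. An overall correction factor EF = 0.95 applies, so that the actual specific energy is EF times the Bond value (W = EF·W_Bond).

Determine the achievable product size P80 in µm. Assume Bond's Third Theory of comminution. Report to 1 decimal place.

W = 10·Wi·[P80^(−½) − F80^(−½)]
W_Bond = W / EF = 5.828 / 0.95 = 6.1347 kWh/t
⇒ 1/√P80 = W_Bond/(10 Wi) + 1/√F80
  = 6.1347/(10·10.4) + 1/√13465 = 0.058988 + 0.008618 = 0.067606
P80 = (1/0.067606)² = 14.7917² = 218.79 µm

P80 = 218.8 µm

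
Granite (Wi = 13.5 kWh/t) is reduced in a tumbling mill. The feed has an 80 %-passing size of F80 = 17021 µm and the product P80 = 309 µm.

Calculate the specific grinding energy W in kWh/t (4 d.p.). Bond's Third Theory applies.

W = 10 Wi (P80^-0.5 − F80^-0.5)
1/√309 = 0.056888;  1/√17021 = 0.007665
W = 10·13.5·(0.056888 − 0.007665) = 6.6451 kWh/t

W = 6.6451 kWh/t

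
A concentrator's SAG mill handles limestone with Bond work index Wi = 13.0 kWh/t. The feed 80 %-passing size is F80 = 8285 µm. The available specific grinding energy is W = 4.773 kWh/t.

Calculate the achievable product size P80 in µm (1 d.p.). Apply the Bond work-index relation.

P80 = 439.5 µm

W = 10 Wi / √P80 − 10 Wi / √F80
P80^-0.5 = F80^-0.5 + W/(10 Wi)
  = 4.7730/(10·13.0) + 1/√8285 = 0.036715 + 0.010986 = 0.047702
P80 = (1/0.047702)² = 20.9636² = 439.47 µm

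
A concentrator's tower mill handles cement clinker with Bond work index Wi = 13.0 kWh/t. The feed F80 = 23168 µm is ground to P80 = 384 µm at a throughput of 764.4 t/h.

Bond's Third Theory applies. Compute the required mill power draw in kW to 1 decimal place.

W = 10·Wi·(P80^(-½) − F80^(-½))
W = 10·13.0·(1/√384 − 1/√23168) = 10·13.0·(0.044461) = 5.7800 kWh/t
P_mill = W·ṁ = 5.7800·764.4 = 4418.2 kW

P = 4418.2 kW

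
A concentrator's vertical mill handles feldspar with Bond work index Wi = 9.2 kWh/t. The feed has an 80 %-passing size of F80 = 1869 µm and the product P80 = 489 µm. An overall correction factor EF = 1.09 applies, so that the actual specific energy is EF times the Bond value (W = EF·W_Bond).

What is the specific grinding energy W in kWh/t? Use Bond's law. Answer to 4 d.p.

W = 2.2152 kWh/t

W = 10 Wi / √P80 − 10 Wi / √F80
1/√489 = 0.045222;  1/√1869 = 0.023131
W = 10·9.2·(0.045222 − 0.023131) = 2.0323 kWh/t
Apply correction: 2.0323 × 1.09 = 2.2152 kWh/t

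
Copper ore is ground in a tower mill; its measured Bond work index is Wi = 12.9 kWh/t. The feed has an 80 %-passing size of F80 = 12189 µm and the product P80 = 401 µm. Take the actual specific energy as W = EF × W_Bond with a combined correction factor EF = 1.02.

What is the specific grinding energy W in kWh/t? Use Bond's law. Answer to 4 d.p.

W = 5.3790 kWh/t

W = 10·Wi·(P80^(-½) − F80^(-½))
1/√401 = 0.049938;  1/√12189 = 0.009058
W = 10·12.9·(0.049938 − 0.009058) = 5.2735 kWh/t
W_actual = 1.02 × 5.2735 = 5.3790 kWh/t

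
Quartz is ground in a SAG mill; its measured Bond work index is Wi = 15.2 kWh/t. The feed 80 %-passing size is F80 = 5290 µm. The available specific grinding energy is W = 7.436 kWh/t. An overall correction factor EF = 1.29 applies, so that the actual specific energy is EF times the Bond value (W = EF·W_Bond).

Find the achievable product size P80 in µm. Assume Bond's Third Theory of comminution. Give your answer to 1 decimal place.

P80 = 374.5 µm

W = 10 Wi (1/√P80 − 1/√F80)  [Bond]
W_Bond = W / EF = 7.436 / 1.29 = 5.7643 kWh/t
⇒ 1/√P80 = W_Bond/(10·Wi) + 1/√F80
  = 5.7643/(10·15.2) + 1/√5290 = 0.037923 + 0.013749 = 0.051672
P80 = (1/0.051672)² = 19.3527² = 374.53 µm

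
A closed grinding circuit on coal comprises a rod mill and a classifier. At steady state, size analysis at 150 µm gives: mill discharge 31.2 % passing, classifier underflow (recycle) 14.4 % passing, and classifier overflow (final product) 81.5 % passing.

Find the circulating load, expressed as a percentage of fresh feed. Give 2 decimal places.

Let r = R/F. Size balance at 150 µm:
(1+r)d = ru + o → r = (o−d)/(d−u)
r = (81.5 − 31.2)/(31.2 − 14.4) = 50.3/16.8 = 2.9940
CL = 100·r = 299.40 %

CL = 299.40 %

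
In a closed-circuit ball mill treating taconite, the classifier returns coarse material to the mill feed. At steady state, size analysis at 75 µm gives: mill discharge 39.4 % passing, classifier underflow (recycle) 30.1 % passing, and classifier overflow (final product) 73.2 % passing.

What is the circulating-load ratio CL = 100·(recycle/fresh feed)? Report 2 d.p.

Let r = R/F. Size balance at 75 µm:
r = (o − d)/(d − u)
r = (73.2 − 39.4)/(39.4 − 30.1) = 33.8/9.3 = 3.6344
CL = 100·r = 363.44 %

CL = 363.44 %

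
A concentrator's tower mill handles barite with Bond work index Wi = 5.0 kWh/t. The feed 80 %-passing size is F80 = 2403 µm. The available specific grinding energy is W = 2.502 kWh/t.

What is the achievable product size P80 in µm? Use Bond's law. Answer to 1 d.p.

W = 10 Wi (P80^-0.5 − F80^-0.5)
P80^-0.5 = F80^-0.5 + W/(10 Wi)
  = 2.5020/(10·5.0) + 1/√2403 = 0.050040 + 0.020400 = 0.070440
P80 = (1/0.070440)² = 14.1965² = 201.54 µm

P80 = 201.5 µm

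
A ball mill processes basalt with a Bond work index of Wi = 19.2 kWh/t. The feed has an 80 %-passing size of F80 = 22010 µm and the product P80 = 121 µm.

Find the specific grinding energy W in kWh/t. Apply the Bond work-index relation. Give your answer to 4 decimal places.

W = 16.1604 kWh/t

W = 10 Wi / √P80 − 10 Wi / √F80
1/√121 = 0.090909;  1/√22010 = 0.006740
W = 10·19.2·(0.090909 − 0.006740) = 16.1604 kWh/t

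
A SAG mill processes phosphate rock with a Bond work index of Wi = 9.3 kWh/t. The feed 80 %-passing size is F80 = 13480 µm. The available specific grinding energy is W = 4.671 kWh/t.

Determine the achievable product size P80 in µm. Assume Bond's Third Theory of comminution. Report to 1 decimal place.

W = 10 Wi / √P80 − 10 Wi / √F80
P80^(−½) = W/(10 Wi) + F80^(−½)
  = 4.6710/(10·9.3) + 1/√13480 = 0.050226 + 0.008613 = 0.058839
P80 = (1/0.058839)² = 16.9956² = 288.85 µm

P80 = 288.8 µm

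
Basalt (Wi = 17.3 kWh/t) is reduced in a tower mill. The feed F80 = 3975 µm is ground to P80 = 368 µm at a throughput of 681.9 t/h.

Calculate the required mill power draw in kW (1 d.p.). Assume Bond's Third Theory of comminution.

P = 4278.4 kW

W_Bond = 10·Wi·(1/√P₈₀ − 1/√F₈₀)
W = 10·17.3·(1/√368 − 1/√3975) = 10·17.3·(0.036268) = 6.2743 kWh/t
Power = W × throughput = 6.2743 kWh/t × 681.9 t/h = 4278.4 kW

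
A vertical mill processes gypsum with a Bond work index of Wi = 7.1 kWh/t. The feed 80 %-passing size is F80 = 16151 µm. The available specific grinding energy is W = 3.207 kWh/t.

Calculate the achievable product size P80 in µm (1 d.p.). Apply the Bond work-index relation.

W = 10·Wi·[P80^(−½) − F80^(−½)]
P80^-0.5 = F80^-0.5 + W/(10 Wi)
  = 3.2070/(10·7.1) + 1/√16151 = 0.045169 + 0.007869 = 0.053038
P80 = (1/0.053038)² = 18.8545² = 355.49 µm

P80 = 355.5 µm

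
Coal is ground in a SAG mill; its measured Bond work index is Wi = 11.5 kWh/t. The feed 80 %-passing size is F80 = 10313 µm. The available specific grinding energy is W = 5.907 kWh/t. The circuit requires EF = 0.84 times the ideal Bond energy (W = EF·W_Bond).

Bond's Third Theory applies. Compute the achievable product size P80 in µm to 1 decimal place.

P80 = 198.4 µm

W_Bond = 10·Wi·(1/√P₈₀ − 1/√F₈₀)
W_Bond = W / EF = 5.907 / 0.84 = 7.0321 kWh/t
1/√P80 = 1/√F80 + W_Bond/(10·Wi)
  = 7.0321/(10·11.5) + 1/√10313 = 0.061149 + 0.009847 = 0.070996
P80 = (1/0.070996)² = 14.0853² = 198.39 µm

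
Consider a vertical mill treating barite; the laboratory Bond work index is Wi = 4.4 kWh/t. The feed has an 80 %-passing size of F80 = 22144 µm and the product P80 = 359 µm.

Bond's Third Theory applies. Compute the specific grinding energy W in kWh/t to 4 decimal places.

W = 2.0265 kWh/t

W = 10·Wi·[P80^(−½) − F80^(−½)]
1/√359 = 0.052778;  1/√22144 = 0.006720
W = 10·4.4·(0.052778 − 0.006720) = 2.0265 kWh/t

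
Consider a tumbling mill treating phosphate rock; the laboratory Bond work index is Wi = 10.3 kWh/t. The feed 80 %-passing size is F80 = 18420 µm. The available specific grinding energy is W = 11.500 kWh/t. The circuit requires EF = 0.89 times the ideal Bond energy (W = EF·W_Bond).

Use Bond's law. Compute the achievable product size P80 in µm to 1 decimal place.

W = 10 Wi / √P80 − 10 Wi / √F80
W_Bond = W / EF = 11.500 / 0.89 = 12.9213 kWh/t
⇒ 1/√P80 = W_Bond/(10·Wi) + 1/√F80
  = 12.9213/(10·10.3) + 1/√18420 = 0.125450 + 0.007368 = 0.132818
P80 = (1/0.132818)² = 7.5291² = 56.69 µm

P80 = 56.7 µm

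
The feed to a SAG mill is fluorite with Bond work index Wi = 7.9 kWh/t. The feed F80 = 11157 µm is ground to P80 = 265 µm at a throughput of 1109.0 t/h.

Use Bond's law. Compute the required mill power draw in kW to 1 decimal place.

W_Bond = 10·Wi·(1/√P₈₀ − 1/√F₈₀)
W = 10·7.9·(1/√265 − 1/√11157) = 10·7.9·(0.051962) = 4.1050 kWh/t
Mill draw = 4.1050 × 1109.0 = 4552.5 kW

P = 4552.5 kW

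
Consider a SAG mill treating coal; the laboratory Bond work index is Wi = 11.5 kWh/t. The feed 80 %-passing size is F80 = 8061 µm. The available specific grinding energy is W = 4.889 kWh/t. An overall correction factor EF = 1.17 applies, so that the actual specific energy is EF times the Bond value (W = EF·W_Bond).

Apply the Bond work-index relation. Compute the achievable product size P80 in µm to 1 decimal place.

W = 10 Wi / √P80 − 10 Wi / √F80
W_Bond = W / EF = 4.889 / 1.17 = 4.1786 kWh/t
P80^(−½) = W_Bond/(10 Wi) + F80^(−½)
  = 4.1786/(10·11.5) + 1/√8061 = 0.036336 + 0.011138 = 0.047474
P80 = (1/0.047474)² = 21.0642² = 443.70 µm

P80 = 443.7 µm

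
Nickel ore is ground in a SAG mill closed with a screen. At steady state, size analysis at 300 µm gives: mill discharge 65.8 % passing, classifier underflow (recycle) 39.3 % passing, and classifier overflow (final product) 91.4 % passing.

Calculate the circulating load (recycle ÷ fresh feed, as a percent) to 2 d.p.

Let r = R/F. Size balance at 300 µm:
(1+r)·d = r·u + o ⇒ r = (o−d)/(d−u)
r = (91.4 − 65.8)/(65.8 − 39.3) = 25.6/26.5 = 0.9660
CL = 100·r = 96.60 %

CL = 96.60 %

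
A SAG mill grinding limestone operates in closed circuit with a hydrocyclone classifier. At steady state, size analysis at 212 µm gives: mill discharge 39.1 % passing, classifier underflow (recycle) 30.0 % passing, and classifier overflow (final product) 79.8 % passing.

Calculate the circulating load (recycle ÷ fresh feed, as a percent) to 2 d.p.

Mass balance on the −212 µm fraction:
Fd + Rd = Ru + Fo ⇒ R/F = (o−d)/(d−u)
r = (79.8 − 39.1)/(39.1 − 30.0) = 40.7/9.1 = 4.4725
CL = 100·r = 447.25 %

CL = 447.25 %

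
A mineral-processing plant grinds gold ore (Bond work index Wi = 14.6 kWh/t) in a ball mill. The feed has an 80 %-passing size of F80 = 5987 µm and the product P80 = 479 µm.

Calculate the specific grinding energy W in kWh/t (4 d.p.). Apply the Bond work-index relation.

W = 4.7840 kWh/t

W = 10 Wi (P80^-0.5 − F80^-0.5)
1/√479 = 0.045691;  1/√5987 = 0.012924
W = 10·14.6·(0.045691 − 0.012924) = 4.7840 kWh/t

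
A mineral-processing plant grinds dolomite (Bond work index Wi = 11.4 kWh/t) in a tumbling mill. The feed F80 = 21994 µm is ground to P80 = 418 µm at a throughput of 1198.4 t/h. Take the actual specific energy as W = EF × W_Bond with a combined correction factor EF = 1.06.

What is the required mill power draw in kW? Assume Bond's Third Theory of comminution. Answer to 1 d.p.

Bond:  W = 10 Wi (1/√P − 1/√F)
W = 10·11.4·(1/√418 − 1/√21994) = 10·11.4·(0.042169) = 4.8072 kWh/t
W_actual = 1.06 × 4.8072 = 5.0957 kWh/t
Power = W × throughput = 5.0957 kWh/t × 1198.4 t/h = 6106.6 kW

P = 6106.6 kW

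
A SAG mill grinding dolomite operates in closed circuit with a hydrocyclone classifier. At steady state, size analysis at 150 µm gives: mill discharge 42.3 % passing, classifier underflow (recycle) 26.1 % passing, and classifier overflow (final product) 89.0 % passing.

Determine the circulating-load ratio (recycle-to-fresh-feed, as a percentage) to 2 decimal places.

CL = 288.27 %

Two-product formula at 150 µm:
d + r·d = r·u + o → r(d−u) = o−d
r = (89.0 − 42.3)/(42.3 − 26.1) = 46.7/16.2 = 2.8827
CL = 100·r = 288.27 %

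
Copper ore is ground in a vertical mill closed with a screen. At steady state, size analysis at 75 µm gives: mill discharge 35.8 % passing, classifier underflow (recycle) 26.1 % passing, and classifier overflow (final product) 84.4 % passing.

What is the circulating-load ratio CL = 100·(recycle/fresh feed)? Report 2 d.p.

Classifier node, passing 75 µm:
d + r·d = r·u + o → r(d−u) = o−d
r = (84.4 − 35.8)/(35.8 − 26.1) = 48.6/9.7 = 5.0103
CL = 100·r = 501.03 %

CL = 501.03 %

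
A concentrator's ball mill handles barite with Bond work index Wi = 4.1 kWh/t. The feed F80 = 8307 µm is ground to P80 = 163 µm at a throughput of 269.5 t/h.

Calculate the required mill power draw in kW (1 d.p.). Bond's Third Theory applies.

P = 744.2 kW

W = 10·Wi·(P80^(-½) − F80^(-½))
W = 10·4.1·(1/√163 − 1/√8307) = 10·4.1·(0.067354) = 2.7615 kWh/t
P_mill = W·ṁ = 2.7615·269.5 = 744.2 kW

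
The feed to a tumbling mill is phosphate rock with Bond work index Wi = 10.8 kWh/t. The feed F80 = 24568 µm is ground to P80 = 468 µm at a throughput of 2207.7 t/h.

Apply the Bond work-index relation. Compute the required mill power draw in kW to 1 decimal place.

W = 10 Wi (P80^-0.5 − F80^-0.5)
W = 10·10.8·(1/√468 − 1/√24568) = 10·10.8·(0.039845) = 4.3033 kWh/t
Mill draw = 4.3033 × 2207.7 = 9500.3 kW

P = 9500.3 kW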